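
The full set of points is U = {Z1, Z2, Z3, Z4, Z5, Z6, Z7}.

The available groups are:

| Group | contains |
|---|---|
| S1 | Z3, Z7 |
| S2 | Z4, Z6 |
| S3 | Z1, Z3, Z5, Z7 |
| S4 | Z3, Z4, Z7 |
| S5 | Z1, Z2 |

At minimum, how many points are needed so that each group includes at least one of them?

The 3 points {Z1, Z3, Z6} hit every group.
The groups S1, S2, S5 are pairwise disjoint, so any hitting set needs a separate point for each — at least 3. Hence 3 is optimal.

3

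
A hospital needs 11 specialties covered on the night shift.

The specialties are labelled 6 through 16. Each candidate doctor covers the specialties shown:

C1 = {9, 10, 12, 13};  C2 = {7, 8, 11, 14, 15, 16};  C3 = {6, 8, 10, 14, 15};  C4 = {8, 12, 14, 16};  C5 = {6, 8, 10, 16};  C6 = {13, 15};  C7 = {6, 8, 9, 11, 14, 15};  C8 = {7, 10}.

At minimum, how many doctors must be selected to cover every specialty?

3

C1 and C2 and C7 together: C1 ∪ C2 ∪ C7 = {6, 7, 8, 9, 10, 11, 12, 13, 14, 15, 16} — every specialty is covered.
No 2 of the 8 doctors cover everything (all 28 combinations miss at least one specialty), so 3 is optimal.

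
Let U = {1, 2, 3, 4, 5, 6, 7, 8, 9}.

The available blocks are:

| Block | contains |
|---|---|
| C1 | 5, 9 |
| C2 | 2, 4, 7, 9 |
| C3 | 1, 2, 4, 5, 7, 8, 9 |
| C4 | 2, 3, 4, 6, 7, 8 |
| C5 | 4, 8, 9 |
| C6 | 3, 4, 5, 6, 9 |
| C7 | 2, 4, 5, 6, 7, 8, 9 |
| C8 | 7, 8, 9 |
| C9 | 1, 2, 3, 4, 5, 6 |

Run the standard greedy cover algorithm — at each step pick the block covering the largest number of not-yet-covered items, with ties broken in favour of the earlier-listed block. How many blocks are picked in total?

2

Greedy: pick C3 (covers 7 new) → pick C4 (covers 2 new). Total picks: 2.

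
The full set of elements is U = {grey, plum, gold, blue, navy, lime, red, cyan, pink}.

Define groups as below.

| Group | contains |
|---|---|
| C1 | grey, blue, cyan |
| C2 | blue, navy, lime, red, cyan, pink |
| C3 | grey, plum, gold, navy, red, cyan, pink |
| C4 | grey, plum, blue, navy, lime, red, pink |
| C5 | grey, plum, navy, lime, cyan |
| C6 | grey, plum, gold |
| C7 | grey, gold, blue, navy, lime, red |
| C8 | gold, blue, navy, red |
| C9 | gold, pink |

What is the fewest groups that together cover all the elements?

Take {C3, C7}. Their union is {grey, plum, gold, blue, navy, lime, red, cyan, pink}, which is all 9 elements.
No single group has all 9 elements (the largest, C3, has 7), so 2 is optimal.

2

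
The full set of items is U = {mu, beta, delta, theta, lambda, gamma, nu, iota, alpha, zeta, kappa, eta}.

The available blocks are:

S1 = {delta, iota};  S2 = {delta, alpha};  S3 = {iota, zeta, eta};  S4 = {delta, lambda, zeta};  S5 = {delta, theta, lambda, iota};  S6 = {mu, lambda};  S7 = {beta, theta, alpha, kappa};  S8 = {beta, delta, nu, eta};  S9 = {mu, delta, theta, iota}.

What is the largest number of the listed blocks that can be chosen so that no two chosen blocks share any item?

S1, S6, S7 are pairwise disjoint (S1={delta,iota}; S6={mu,lambda}; S7={beta,theta,alpha,kappa}).
Every remaining block overlaps one of these, and no 4 of the listed blocks are pairwise disjoint, so 3 is the maximum.

3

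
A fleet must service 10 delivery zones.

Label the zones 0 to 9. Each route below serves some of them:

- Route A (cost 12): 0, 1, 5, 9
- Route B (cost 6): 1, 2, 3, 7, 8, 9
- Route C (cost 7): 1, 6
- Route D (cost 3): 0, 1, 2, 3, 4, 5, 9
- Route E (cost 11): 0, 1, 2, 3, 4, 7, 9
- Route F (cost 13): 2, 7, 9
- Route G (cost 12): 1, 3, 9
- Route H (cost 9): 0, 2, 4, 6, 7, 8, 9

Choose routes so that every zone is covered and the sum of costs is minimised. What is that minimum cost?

12

D, H together cover every zone (D ∪ H = {0, 1, 2, 3, 4, 5, 6, 7, 8, 9}); total cost 3 + 9 = 12.
The greedy pick D, B, C costs 16; no covering selection beats 12.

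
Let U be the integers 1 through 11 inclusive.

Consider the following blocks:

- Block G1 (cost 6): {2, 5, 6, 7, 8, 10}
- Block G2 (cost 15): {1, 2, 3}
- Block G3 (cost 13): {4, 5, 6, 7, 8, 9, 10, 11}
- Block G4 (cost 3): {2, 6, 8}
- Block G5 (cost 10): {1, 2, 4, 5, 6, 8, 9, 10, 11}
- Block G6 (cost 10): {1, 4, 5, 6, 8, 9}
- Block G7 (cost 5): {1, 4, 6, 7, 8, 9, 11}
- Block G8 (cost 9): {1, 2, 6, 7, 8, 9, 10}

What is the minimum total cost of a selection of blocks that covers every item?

G1, G2, G7 together cover every item (G1 ∪ G2 ∪ G7 = {1, 2, 3, 4, 5, 6, 7, 8, 9, 10, 11}); total cost 6 + 15 + 5 = 26.
No covering selection has total cost below 26.

26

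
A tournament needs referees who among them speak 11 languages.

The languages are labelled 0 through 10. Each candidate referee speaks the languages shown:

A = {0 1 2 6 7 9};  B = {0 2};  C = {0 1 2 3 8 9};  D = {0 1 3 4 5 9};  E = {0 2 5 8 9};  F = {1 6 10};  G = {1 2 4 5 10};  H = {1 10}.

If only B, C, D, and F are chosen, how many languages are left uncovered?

Union of B, C, D, F = {0, 1, 2, 3, 4, 5, 6, 8, 9, 10}.
Not covered: 7 — 1 language.

1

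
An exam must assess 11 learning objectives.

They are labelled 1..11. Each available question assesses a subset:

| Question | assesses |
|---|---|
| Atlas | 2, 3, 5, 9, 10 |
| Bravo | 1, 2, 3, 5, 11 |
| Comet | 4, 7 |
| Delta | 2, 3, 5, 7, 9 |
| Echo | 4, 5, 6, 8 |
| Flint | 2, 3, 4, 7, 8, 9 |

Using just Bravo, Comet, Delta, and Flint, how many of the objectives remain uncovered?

Union of Bravo, Comet, Delta, Flint = {1, 2, 3, 4, 5, 7, 8, 9, 11}.
Not covered: 6, 10 — 2 objectives.

2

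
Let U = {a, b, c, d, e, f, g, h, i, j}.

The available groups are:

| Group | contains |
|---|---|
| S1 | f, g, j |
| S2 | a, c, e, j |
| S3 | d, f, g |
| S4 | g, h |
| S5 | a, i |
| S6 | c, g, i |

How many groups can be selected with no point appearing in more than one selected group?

2

S2, S3 are pairwise disjoint (S2={a,c,e,j}; S3={d,f,g}).
Every remaining group overlaps one of these, and no 3 of the listed groups are pairwise disjoint, so 2 is the maximum.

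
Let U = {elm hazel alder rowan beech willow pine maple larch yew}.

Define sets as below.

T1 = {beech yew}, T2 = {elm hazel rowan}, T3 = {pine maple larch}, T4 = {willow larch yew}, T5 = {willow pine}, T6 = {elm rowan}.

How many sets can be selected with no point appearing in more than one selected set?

3

T1, T5, T6 are pairwise disjoint (T1={beech,yew}; T5={willow,pine}; T6={elm,rowan}).
Every remaining set overlaps one of these, and no 4 of the listed sets are pairwise disjoint, so 3 is the maximum.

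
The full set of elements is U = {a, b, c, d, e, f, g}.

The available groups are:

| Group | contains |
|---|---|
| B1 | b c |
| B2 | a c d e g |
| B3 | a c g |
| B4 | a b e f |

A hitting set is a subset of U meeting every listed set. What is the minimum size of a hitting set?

2

H = {b, c} meets every group (each contains at least one member of H), and |H| = 2.
No single element lies in every group, so at least 2 are needed and 2 is optimal.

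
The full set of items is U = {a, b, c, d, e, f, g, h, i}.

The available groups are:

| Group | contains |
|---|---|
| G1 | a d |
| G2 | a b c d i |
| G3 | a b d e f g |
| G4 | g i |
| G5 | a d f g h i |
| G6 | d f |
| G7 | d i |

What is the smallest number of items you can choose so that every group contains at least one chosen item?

The 2 items {d, i} hit every group.
The groups G4, G6 are pairwise disjoint, so any hitting set needs a separate item for each — at least 2. Hence 2 is optimal.

2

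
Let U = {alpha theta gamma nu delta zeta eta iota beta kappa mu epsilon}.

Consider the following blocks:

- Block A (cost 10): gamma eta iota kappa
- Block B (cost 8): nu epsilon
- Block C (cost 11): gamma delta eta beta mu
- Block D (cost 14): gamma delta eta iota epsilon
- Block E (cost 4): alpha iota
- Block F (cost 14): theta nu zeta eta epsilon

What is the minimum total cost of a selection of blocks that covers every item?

39

A, C, E, F together cover every item (A ∪ C ∪ E ∪ F = {alpha, theta, gamma, nu, delta, zeta, eta, iota, beta, kappa, mu, epsilon}); total cost 10 + 11 + 4 + 14 = 39.
No covering selection has total cost below 39.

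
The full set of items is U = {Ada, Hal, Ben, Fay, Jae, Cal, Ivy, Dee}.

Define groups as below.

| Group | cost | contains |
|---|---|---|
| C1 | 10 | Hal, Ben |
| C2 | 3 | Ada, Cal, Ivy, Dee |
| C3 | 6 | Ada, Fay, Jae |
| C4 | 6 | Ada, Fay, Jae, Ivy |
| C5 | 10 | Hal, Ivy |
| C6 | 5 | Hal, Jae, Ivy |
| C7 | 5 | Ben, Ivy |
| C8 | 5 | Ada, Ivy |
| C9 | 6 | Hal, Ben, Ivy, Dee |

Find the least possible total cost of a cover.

C2, C3, C9 together cover every item (C2 ∪ C3 ∪ C9 = {Ada, Hal, Ben, Fay, Jae, Cal, Ivy, Dee}); total cost 3 + 6 + 6 = 15.
The greedy pick C2, C6, C7, C3 costs 19; no covering selection beats 15.

15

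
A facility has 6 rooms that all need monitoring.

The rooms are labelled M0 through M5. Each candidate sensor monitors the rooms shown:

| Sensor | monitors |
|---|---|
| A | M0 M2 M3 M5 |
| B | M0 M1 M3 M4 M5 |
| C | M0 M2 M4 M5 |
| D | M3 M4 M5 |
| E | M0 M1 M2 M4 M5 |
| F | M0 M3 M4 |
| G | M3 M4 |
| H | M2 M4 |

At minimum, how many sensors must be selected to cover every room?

2

B and E together: B ∪ E = {M0, M1, M2, M3, M4, M5} — every room is covered.
No single sensor has all 6 rooms (the largest, B, has 5), so 2 is optimal.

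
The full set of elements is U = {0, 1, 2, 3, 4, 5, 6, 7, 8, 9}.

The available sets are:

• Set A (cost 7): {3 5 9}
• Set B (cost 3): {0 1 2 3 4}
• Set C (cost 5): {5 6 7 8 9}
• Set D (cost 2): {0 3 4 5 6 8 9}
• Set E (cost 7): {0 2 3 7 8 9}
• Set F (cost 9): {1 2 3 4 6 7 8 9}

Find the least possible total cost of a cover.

8

B, C together cover every element (B ∪ C = {0, 1, 2, 3, 4, 5, 6, 7, 8, 9}); total cost 3 + 5 = 8.
The greedy pick D, B, C costs 10; no covering selection beats 8.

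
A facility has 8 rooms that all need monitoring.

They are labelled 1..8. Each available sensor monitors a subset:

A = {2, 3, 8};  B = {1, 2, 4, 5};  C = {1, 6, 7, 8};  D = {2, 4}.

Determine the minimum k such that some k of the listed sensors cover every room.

3

Take {A, B, C}. Their union is {1, 2, 3, 4, 5, 6, 7, 8}, which is all 8 rooms.
Only A contains 3, so A is forced; the remaining 5 rooms need at least 2 more sensors (each remaining sensor adds at most 3) — so at least 3 sensors are needed, and 3 is optimal.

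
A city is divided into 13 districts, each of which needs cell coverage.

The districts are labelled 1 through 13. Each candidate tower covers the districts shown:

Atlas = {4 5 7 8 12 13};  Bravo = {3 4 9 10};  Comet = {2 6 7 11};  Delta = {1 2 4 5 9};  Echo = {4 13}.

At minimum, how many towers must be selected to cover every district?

Take {Atlas, Bravo, Comet, Delta}. Their union is {1, 2, 3, 4, 5, 6, 7, 8, 9, 10, 11, 12, 13}, which is all 13 districts.
Only Atlas contains 8, so Atlas is forced; the remaining 7 districts need at least 3 more towers (each remaining tower adds at most 3) — so at least 4 towers are needed, and 4 is optimal.

4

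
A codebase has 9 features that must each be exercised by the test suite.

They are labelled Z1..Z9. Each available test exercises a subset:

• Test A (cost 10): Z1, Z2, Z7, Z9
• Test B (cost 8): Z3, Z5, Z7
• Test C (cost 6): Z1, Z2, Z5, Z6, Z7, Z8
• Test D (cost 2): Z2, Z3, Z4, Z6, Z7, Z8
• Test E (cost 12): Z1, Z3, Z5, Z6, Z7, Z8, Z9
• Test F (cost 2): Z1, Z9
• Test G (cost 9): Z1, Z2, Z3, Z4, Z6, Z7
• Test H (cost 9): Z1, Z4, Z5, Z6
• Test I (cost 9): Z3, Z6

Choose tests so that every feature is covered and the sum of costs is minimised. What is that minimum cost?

10

C, D, F together cover every feature (C ∪ D ∪ F = {Z1, Z2, Z3, Z4, Z5, Z6, Z7, Z8, Z9}); total cost 6 + 2 + 2 = 10.
No covering selection has total cost below 10.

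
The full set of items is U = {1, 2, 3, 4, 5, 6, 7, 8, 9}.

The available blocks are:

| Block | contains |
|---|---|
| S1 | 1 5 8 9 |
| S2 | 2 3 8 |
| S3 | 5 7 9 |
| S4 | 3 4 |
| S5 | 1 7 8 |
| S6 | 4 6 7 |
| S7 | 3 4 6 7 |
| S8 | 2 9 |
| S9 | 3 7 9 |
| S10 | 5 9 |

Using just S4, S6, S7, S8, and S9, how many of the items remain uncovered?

3

Union of S4, S6, S7, S8, S9 = {2, 3, 4, 6, 7, 9}.
Not covered: 1, 5, 8 — 3 items.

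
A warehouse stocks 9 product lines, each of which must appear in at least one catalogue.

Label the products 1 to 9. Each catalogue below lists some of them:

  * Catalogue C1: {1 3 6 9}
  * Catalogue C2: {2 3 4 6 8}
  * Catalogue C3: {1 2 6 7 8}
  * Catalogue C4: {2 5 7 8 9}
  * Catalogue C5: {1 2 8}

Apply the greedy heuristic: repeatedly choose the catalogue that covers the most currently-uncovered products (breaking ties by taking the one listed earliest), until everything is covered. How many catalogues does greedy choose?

3

Greedy: pick C2 (covers 5 new) → pick C4 (covers 3 new) → pick C1 (covers 1 new). Total picks: 3.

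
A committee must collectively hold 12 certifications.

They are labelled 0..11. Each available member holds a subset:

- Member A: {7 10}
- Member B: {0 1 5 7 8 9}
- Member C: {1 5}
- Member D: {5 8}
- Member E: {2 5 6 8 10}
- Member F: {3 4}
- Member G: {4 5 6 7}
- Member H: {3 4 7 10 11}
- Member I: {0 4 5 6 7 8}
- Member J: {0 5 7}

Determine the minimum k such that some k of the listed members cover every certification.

Take {B, E, H}. Their union is {0, 1, 2, 3, 4, 5, 6, 7, 8, 9, 10, 11}, which is all 12 certifications.
Only E contains 2, so E is forced; the remaining 7 certifications need at least 2 more members (each remaining member adds at most 4) — so at least 3 members are needed, and 3 is optimal.

3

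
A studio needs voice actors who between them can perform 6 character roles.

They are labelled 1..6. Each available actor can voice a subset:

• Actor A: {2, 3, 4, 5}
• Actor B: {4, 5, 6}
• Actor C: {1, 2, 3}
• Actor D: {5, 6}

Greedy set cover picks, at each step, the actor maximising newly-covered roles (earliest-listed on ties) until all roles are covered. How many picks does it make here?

3

Greedy: pick A (covers 4 new) → pick B (covers 1 new) → pick C (covers 1 new). Total picks: 3.
(The true minimum cover uses only 2 actors, so greedy is not optimal here.)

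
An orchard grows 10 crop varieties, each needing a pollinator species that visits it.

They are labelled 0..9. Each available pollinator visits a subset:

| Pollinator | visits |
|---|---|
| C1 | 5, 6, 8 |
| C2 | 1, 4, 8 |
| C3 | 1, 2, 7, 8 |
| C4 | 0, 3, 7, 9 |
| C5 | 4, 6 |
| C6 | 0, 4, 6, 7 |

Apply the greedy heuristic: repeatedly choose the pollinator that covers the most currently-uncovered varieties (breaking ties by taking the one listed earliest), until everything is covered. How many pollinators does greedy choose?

Greedy: pick C3 (covers 4 new) → pick C4 (covers 3 new) → pick C1 (covers 2 new) → pick C2 (covers 1 new). Total picks: 4.

4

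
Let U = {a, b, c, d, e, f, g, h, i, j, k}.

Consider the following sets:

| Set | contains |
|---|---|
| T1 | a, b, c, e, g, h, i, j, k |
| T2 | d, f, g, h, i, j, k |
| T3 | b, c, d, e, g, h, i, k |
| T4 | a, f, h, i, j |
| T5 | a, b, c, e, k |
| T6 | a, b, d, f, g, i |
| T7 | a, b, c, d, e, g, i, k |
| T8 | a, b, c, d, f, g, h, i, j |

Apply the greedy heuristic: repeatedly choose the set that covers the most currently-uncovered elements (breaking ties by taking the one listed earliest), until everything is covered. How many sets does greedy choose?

Greedy: pick T1 (covers 9 new) → pick T2 (covers 2 new). Total picks: 2.

2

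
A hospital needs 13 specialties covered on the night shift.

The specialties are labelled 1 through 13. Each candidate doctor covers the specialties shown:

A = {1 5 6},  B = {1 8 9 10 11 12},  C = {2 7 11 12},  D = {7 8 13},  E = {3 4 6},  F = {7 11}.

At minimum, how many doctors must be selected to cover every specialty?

5

Take {A, B, C, D, E}. Their union is {1, 2, 3, 4, 5, 6, 7, 8, 9, 10, 11, 12, 13}, which is all 13 specialties.
No 4 of the 6 doctors cover everything (all 15 combinations miss at least one specialty), so 5 is optimal.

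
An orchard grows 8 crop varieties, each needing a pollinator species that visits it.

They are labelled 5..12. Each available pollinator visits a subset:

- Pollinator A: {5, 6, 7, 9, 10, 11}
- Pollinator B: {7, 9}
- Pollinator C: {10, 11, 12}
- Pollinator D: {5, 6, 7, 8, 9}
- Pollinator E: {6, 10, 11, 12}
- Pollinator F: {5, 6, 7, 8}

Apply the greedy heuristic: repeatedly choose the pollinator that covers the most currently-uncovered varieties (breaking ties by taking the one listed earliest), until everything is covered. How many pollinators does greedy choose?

Greedy: pick A (covers 6 new) → pick C (covers 1 new) → pick D (covers 1 new). Total picks: 3.
(The true minimum cover uses only 2 pollinators, so greedy is not optimal here.)

3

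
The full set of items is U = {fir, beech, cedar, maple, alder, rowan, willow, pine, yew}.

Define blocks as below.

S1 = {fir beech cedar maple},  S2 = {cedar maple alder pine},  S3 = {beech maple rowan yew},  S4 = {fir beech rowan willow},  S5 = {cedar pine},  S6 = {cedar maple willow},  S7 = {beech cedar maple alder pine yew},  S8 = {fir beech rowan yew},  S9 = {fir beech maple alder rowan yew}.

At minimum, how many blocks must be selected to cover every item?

S4 and S7 together: S4 ∪ S7 = {fir, beech, cedar, maple, alder, rowan, willow, pine, yew} — every item is covered.
No single block has all 9 items (the largest, S7, has 6), so 2 is optimal.

2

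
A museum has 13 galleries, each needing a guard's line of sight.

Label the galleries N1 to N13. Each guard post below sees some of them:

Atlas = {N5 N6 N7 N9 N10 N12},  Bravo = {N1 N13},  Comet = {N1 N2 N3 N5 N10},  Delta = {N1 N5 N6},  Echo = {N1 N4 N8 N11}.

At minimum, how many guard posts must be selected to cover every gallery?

Take {Atlas, Bravo, Comet, Echo}. Their union is {N1, N2, N3, N4, N5, N6, N7, N8, N9, N10, N11, N12, N13}, which is all 13 galleries.
No 3 of the 5 guard posts cover everything (all 10 combinations miss at least one gallery), so 4 is optimal.

4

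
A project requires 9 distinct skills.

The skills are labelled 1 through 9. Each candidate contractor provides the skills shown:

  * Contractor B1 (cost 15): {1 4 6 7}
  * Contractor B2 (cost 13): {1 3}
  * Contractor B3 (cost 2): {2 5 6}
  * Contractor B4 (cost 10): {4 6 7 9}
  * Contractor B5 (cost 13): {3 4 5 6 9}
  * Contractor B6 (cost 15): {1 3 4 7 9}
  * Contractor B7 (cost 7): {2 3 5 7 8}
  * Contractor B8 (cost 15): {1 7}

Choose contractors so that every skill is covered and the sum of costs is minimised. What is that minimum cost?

24

B3, B6, B7 together cover every skill (B3 ∪ B6 ∪ B7 = {1, 2, 3, 4, 5, 6, 7, 8, 9}); total cost 2 + 15 + 7 = 24.
The greedy pick B3, B7, B4, B2 costs 32; no covering selection beats 24.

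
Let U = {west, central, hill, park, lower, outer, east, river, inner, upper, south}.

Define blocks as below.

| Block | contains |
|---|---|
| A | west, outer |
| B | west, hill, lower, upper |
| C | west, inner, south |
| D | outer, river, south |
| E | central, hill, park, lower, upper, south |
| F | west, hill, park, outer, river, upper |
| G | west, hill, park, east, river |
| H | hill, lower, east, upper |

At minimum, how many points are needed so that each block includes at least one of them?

The 3 points {west, hill, river} hit every block.
No choice of 2 points meets every block, so 3 is the minimum.

3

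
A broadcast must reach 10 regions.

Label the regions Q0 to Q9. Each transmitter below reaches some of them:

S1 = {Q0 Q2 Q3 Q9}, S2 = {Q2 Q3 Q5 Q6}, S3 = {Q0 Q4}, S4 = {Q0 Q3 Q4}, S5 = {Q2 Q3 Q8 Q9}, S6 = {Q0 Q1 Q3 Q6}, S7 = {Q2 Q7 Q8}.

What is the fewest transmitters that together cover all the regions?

5

S2 and S3 and S5 and S6 and S7 together: S2 ∪ S3 ∪ S5 ∪ S6 ∪ S7 = {Q0, Q1, Q2, Q3, Q4, Q5, Q6, Q7, Q8, Q9} — every region is covered.
No 4 of the 7 transmitters cover everything (all 35 combinations miss at least one region), so 5 is optimal.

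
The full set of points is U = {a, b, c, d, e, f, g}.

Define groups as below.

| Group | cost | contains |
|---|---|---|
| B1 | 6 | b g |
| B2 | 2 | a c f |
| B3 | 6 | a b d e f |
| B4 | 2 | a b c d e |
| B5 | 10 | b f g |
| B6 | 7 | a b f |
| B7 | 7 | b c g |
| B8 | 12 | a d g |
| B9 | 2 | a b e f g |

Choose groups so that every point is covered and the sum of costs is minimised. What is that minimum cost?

B4, B9 together cover every point (B4 ∪ B9 = {a, b, c, d, e, f, g}); total cost 2 + 2 = 4.
No covering selection has total cost below 4.

4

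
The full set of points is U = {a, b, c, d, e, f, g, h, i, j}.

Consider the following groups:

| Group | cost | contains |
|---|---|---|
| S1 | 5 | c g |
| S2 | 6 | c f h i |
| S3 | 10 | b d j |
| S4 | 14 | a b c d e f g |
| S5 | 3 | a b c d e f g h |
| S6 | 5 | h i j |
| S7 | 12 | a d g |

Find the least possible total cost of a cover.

8

S5, S6 together cover every point (S5 ∪ S6 = {a, b, c, d, e, f, g, h, i, j}); total cost 3 + 5 = 8.
No covering selection has total cost below 8.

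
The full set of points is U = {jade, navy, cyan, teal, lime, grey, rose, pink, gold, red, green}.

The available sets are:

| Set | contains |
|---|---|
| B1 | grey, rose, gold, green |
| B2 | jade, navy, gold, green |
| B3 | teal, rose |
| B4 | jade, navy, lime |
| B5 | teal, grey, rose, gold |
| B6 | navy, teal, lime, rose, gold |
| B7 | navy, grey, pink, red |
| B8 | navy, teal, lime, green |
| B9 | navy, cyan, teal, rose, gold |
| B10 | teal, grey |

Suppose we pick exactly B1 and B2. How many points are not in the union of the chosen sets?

Union of B1, B2 = {jade, navy, grey, rose, gold, green}.
Not covered: cyan, teal, lime, pink, red — 5 points.

5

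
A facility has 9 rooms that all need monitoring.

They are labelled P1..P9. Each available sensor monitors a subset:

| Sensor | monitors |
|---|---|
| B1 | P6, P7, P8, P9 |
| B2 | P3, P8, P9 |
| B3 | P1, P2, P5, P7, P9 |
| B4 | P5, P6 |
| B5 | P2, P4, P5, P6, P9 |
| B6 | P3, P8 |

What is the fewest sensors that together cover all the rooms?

3

B2 and B3 and B5 together: B2 ∪ B3 ∪ B5 = {P1, P2, P3, P4, P5, P6, P7, P8, P9} — every room is covered.
Only B3 contains P1, so B3 is forced; the remaining 4 rooms need at least 2 more sensors (each remaining sensor adds at most 2) — so at least 3 sensors are needed, and 3 is optimal.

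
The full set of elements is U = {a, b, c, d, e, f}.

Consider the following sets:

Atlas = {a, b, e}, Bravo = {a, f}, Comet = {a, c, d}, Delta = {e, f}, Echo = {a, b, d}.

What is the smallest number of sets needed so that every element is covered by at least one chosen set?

3

Take {Atlas, Comet, Delta}. Their union is {a, b, c, d, e, f}, which is all 6 elements.
Only Comet contains c, so Comet is forced; the remaining 3 elements need at least 2 more sets (each remaining set adds at most 2) — so at least 3 sets are needed, and 3 is optimal.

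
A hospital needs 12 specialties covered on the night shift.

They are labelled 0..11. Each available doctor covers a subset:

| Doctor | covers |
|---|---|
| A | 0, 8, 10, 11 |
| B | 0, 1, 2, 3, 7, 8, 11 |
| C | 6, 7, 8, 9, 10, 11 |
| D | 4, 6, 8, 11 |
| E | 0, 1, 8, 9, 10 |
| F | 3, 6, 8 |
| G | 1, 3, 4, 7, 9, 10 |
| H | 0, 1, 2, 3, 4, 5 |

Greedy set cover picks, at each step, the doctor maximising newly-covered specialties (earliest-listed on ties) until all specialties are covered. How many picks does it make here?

3

Greedy: pick B (covers 7 new) → pick C (covers 3 new) → pick H (covers 2 new). Total picks: 3.
(The true minimum cover uses only 2 doctors, so greedy is not optimal here.)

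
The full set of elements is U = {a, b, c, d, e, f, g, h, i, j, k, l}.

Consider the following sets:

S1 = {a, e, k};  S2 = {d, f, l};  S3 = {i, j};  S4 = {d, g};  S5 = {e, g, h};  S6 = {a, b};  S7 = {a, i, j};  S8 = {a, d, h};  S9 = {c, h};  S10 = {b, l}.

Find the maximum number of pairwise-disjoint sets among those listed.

S1, S3, S4, S9, S10 are pairwise disjoint (S1={a,e,k}; S3={i,j}; S4={d,g}; S9={c,h}; S10={b,l}).
Every remaining set overlaps one of these, and no 6 of the listed sets are pairwise disjoint, so 5 is the maximum.

5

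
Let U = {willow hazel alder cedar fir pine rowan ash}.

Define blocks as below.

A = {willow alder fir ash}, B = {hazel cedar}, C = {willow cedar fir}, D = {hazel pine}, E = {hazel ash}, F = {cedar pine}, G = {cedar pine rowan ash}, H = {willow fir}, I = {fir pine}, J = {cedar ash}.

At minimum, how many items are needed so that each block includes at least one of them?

T = {hazel, cedar, fir} meets every block (each contains at least one member of T), and |T| = 3.
The blocks D, H, J are pairwise disjoint, so any hitting set needs a separate item for each — at least 3. Hence 3 is optimal.

3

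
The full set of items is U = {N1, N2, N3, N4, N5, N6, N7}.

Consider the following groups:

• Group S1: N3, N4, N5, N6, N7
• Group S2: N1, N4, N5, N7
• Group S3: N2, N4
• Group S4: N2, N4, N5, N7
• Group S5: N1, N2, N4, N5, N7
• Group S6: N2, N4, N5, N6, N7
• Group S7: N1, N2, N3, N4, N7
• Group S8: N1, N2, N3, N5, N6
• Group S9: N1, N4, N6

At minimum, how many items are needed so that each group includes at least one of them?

The 2 items {N4, N6} hit every group.
No single item lies in every group, so at least 2 are needed and 2 is optimal.

2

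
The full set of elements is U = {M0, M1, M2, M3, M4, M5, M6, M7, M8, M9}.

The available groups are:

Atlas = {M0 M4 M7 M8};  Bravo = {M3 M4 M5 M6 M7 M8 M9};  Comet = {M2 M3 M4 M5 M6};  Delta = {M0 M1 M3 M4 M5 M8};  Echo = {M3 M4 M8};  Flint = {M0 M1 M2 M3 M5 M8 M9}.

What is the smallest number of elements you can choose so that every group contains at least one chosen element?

The 2 elements {M3, M7} hit every group.
No single element lies in every group, so at least 2 are needed and 2 is optimal.

2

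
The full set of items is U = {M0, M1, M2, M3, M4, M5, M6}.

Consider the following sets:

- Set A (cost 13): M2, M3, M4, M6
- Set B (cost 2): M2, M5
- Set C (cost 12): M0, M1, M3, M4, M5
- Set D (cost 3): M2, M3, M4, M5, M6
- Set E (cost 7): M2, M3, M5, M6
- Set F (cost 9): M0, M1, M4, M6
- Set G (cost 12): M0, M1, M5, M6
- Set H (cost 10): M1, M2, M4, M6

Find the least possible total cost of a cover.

12

D, F together cover every item (D ∪ F = {M0, M1, M2, M3, M4, M5, M6}); total cost 3 + 9 = 12.
No covering selection has total cost below 12.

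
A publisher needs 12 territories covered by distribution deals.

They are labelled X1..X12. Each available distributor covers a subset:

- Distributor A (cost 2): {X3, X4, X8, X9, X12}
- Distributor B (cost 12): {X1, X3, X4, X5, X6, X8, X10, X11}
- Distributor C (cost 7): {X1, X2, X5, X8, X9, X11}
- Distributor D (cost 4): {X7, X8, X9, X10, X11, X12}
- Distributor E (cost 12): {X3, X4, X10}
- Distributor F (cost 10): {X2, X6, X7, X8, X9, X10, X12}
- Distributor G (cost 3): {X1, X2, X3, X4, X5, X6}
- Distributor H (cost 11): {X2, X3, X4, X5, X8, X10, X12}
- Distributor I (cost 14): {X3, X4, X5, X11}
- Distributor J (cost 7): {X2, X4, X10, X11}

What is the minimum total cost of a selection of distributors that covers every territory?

D, G together cover every territory (D ∪ G = {X1, X2, X3, X4, X5, X6, X7, X8, X9, X10, X11, X12}); total cost 4 + 3 = 7.
The greedy pick A, G, D costs 9; no covering selection beats 7.

7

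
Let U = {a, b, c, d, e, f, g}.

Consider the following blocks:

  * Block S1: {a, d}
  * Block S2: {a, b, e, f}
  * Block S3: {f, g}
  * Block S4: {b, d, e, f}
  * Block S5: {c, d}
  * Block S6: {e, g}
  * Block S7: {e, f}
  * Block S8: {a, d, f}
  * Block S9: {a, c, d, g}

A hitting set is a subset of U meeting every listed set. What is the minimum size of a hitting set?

H = {d, e, f} meets every block (each contains at least one member of H), and |H| = 3.
No choice of 2 elements meets every block, so 3 is the minimum.

3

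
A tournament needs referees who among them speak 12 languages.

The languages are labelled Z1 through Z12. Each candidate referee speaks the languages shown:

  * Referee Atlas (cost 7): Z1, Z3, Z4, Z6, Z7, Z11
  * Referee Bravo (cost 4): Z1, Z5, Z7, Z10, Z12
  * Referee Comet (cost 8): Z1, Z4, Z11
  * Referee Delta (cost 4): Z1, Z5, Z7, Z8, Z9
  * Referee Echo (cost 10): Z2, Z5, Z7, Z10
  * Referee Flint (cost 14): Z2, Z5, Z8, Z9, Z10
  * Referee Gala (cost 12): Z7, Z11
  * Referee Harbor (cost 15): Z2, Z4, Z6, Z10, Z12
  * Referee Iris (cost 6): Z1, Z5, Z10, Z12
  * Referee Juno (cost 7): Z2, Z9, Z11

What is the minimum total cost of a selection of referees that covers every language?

Atlas, Bravo, Delta, Juno together cover every language (Atlas ∪ Bravo ∪ Delta ∪ Juno = {Z1, Z2, Z3, Z4, Z5, Z6, Z7, Z8, Z9, Z10, Z11, Z12}); total cost 7 + 4 + 4 + 7 = 22.
No covering selection has total cost below 22.

22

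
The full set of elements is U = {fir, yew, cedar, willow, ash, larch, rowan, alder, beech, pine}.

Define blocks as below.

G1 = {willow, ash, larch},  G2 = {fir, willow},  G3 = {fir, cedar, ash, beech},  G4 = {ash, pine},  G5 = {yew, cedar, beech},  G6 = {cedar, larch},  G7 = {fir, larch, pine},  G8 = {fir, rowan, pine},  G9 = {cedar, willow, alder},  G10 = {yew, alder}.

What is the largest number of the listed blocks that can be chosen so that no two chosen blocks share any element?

4

G2, G4, G6, G10 are pairwise disjoint (G2={fir,willow}; G4={ash,pine}; G6={cedar,larch}; G10={yew,alder}).
Every remaining block overlaps one of these, and no 5 of the listed blocks are pairwise disjoint, so 4 is the maximum.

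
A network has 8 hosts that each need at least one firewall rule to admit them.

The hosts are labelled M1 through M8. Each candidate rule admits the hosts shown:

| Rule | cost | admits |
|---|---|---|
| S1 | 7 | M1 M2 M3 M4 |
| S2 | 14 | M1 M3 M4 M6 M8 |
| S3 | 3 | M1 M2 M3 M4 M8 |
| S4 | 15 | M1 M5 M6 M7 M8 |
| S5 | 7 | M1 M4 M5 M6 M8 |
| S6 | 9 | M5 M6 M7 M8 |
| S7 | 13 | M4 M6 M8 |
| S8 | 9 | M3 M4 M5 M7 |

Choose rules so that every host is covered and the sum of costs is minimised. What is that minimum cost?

S3, S6 together cover every host (S3 ∪ S6 = {M1, M2, M3, M4, M5, M6, M7, M8}); total cost 3 + 9 = 12.
No covering selection has total cost below 12.

12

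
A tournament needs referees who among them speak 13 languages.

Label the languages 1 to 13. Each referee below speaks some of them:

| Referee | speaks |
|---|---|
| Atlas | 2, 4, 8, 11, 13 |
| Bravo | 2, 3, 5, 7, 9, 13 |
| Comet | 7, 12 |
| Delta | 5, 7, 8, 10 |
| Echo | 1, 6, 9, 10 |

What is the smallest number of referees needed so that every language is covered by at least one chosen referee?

4

Atlas and Bravo and Comet and Echo together: Atlas ∪ Bravo ∪ Comet ∪ Echo = {1, 2, 3, 4, 5, 6, 7, 8, 9, 10, 11, 12, 13} — every language is covered.
Only Bravo contains 3, so Bravo is forced; the remaining 7 languages need at least 3 more referees (each remaining referee adds at most 3) — so at least 4 referees are needed, and 4 is optimal.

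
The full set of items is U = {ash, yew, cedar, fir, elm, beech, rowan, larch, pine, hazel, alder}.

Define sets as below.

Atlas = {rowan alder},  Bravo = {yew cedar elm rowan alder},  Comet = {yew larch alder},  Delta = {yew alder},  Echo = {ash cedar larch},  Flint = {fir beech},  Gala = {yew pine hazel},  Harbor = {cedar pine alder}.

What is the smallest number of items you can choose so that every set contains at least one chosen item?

4

H = {ash, yew, beech, alder} meets every set (each contains at least one member of H), and |H| = 4.
The sets Atlas, Echo, Flint, Gala are pairwise disjoint, so any hitting set needs a separate item for each — at least 4. Hence 4 is optimal.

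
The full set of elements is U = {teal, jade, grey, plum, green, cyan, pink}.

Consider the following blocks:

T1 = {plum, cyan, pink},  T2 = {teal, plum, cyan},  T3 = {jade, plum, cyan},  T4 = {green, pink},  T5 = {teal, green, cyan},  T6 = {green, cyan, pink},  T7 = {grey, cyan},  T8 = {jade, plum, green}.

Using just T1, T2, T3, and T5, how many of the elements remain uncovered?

1

Union of T1, T2, T3, T5 = {teal, jade, plum, green, cyan, pink}.
Not covered: grey — 1 element.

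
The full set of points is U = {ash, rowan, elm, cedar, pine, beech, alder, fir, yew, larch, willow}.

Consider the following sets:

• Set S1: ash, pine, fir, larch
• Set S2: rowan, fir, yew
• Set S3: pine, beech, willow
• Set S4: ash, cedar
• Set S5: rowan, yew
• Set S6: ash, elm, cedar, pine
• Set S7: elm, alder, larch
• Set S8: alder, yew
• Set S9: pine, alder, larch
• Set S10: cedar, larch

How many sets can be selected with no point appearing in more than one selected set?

S3, S4, S5, S7 are pairwise disjoint (S3={pine,beech,willow}; S4={ash,cedar}; S5={rowan,yew}; S7={elm,alder,larch}).
Every remaining set overlaps one of these, and no 5 of the listed sets are pairwise disjoint, so 4 is the maximum.

4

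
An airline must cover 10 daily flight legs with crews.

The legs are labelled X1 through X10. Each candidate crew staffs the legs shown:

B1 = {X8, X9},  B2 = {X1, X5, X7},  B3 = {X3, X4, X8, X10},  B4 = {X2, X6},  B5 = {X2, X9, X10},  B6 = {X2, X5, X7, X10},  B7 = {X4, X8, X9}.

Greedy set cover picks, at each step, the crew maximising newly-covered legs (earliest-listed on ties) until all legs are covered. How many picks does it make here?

4

Greedy: pick B3 (covers 4 new) → pick B2 (covers 3 new) → pick B4 (covers 2 new) → pick B1 (covers 1 new). Total picks: 4.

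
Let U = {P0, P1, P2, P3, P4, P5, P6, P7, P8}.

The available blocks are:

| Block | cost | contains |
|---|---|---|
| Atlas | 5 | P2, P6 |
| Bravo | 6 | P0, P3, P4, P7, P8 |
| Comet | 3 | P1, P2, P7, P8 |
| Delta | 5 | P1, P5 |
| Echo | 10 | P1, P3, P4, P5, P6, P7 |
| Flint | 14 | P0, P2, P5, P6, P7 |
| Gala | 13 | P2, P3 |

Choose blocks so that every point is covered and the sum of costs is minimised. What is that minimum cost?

16

Atlas, Bravo, Delta together cover every point (Atlas ∪ Bravo ∪ Delta = {P0, P1, P2, P3, P4, P5, P6, P7, P8}); total cost 5 + 6 + 5 = 16.
The greedy pick Comet, Bravo, Atlas, Delta costs 19; no covering selection beats 16.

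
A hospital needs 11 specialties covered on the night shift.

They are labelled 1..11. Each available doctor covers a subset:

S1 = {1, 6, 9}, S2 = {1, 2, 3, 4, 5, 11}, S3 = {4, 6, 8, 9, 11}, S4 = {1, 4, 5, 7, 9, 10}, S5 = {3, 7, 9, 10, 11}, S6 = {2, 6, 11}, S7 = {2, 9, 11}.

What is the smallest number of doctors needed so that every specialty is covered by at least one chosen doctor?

3

Take {S2, S3, S5}. Their union is {1, 2, 3, 4, 5, 6, 7, 8, 9, 10, 11}, which is all 11 specialties.
Only S3 contains 8, so S3 is forced; the remaining 6 specialties need at least 2 more doctors (each remaining doctor adds at most 4) — so at least 3 doctors are needed, and 3 is optimal.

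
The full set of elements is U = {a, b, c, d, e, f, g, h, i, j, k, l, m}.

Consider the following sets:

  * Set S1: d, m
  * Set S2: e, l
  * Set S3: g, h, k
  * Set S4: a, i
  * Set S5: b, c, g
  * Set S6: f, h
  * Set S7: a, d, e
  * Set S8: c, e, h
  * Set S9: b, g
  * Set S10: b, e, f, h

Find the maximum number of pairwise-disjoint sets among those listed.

S1, S2, S4, S5, S6 are pairwise disjoint (S1={d,m}; S2={e,l}; S4={a,i}; S5={b,c,g}; S6={f,h}).
Every remaining set overlaps one of these, and no 6 of the listed sets are pairwise disjoint, so 5 is the maximum.

5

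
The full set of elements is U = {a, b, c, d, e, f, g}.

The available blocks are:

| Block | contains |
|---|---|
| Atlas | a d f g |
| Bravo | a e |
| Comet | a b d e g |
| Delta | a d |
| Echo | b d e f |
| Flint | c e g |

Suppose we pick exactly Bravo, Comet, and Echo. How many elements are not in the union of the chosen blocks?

1

Union of Bravo, Comet, Echo = {a, b, d, e, f, g}.
Not covered: c — 1 element.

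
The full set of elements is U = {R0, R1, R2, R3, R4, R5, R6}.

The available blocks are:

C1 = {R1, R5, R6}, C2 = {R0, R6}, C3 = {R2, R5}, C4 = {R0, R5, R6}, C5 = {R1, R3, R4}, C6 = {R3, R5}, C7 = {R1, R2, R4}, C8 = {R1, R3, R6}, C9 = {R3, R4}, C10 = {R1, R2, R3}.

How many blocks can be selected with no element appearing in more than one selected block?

C2, C3, C5 are pairwise disjoint (C2={R0,R6}; C3={R2,R5}; C5={R1,R3,R4}).
Every remaining block overlaps one of these, and no 4 of the listed blocks are pairwise disjoint, so 3 is the maximum.

3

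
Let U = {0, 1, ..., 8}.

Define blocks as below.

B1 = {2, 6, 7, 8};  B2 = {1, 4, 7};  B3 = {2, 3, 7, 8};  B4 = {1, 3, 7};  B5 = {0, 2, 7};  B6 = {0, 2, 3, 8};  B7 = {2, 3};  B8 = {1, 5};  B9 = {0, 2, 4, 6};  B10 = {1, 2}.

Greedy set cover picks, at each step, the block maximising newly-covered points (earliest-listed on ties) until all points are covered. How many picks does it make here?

4

Greedy: pick B1 (covers 4 new) → pick B2 (covers 2 new) → pick B6 (covers 2 new) → pick B8 (covers 1 new). Total picks: 4.
(The true minimum cover uses only 3 blocks, so greedy is not optimal here.)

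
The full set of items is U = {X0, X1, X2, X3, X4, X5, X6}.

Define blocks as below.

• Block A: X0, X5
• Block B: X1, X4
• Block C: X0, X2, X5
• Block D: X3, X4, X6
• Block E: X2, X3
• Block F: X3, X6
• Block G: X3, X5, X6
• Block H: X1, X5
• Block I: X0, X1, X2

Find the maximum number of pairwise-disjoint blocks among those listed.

3

B, C, F are pairwise disjoint (B={X1,X4}; C={X0,X2,X5}; F={X3,X6}).
Every remaining block overlaps one of these, and no 4 of the listed blocks are pairwise disjoint, so 3 is the maximum.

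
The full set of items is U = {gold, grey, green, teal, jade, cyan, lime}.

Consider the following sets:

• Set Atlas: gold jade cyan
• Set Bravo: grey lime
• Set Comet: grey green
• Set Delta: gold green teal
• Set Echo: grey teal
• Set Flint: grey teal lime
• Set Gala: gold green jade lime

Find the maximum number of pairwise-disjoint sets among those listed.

Atlas, Comet are pairwise disjoint (Atlas={gold,jade,cyan}; Comet={grey,green}).
Every remaining set overlaps one of these, and no 3 of the listed sets are pairwise disjoint, so 2 is the maximum.

2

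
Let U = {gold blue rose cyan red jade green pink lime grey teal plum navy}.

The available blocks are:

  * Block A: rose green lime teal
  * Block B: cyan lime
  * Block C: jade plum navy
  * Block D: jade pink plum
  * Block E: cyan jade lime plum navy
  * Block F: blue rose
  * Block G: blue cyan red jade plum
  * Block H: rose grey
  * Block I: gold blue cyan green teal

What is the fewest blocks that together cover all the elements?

5

D, E, G, H, and I cover everything between them: the union {gold, blue, rose, cyan, red, jade, green, pink, lime, grey, teal, plum, navy} is all of U.
No 4 of the 9 blocks cover everything (all 126 combinations miss at least one element), so 5 is optimal.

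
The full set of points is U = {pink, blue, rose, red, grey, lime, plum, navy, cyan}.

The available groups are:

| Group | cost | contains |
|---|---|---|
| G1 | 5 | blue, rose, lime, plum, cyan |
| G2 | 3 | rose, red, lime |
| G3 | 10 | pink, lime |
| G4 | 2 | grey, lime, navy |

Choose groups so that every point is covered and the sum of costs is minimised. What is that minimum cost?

G1, G2, G3, G4 together cover every point (G1 ∪ G2 ∪ G3 ∪ G4 = {pink, blue, rose, red, grey, lime, plum, navy, cyan}); total cost 5 + 3 + 10 + 2 = 20.
No covering selection has total cost below 20.

20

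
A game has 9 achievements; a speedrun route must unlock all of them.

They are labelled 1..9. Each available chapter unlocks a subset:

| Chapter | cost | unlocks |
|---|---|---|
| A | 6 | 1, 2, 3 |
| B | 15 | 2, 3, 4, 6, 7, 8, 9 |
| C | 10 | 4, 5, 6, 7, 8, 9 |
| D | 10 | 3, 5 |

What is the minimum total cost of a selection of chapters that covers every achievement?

A, C together cover every achievement (A ∪ C = {1, 2, 3, 4, 5, 6, 7, 8, 9}); total cost 6 + 10 = 16.
No covering selection has total cost below 16.

16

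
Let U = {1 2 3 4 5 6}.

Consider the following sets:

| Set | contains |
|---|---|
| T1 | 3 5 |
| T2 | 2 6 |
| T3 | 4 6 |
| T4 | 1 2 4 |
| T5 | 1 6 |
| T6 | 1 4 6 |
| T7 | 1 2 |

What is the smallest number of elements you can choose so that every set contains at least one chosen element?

3

Take H = {1, 5, 6}. Each listed set contains at least one of these, so H is a hitting set of size 3.
The sets T1, T3, T7 are pairwise disjoint, so any hitting set needs a separate element for each — at least 3. Hence 3 is optimal.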